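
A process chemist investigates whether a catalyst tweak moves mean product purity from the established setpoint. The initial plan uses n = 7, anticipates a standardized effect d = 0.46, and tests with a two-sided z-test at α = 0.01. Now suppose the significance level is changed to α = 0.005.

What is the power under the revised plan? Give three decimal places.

Power ≈ 0.056

δ = d·√n = 0.46 × √7 = 1.2170 (unchanged). New critical value: z_{0.0025} = 2.807.
Revised power = Φ(δ − 2.807) + Φ(−δ − 2.807) = Φ(-1.590) + Φ(-4.024) = 0.0559 + 0.0000 = 0.0559.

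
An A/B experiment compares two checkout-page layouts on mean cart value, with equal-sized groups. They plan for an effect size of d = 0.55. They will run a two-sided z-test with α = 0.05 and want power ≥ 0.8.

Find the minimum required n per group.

n = 52 per group

For power 0.8 need Φ(δ − z_{0.025}) = 0.8, so δ = z_{0.025} + z_{0.20} = 1.960 + 0.842 = 2.802.
(For δ > 0 the lower-tail rejection region contributes negligibly to power, so the one-term inversion is standard.)
δ = d·√(n/2) ⇒ n = 2(δ/d)² = 2 × (2.802 / 0.55)² = 51.89.
Round up to the next whole unit.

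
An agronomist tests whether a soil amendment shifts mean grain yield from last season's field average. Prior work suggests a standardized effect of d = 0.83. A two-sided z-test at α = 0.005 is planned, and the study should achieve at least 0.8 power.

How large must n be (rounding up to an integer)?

n = 20

For power 0.8 need Φ(δ − z_{0.0025}) = 0.8, so δ = z_{0.0025} + z_{0.20} = 2.807 + 0.842 = 3.649.
(For δ > 0 the lower-tail rejection region contributes negligibly to power, so the one-term inversion is standard.)
δ = d·√n ⇒ n = (δ/d)² = (3.649 / 0.83)² = 19.32.
Round up to the next whole unit.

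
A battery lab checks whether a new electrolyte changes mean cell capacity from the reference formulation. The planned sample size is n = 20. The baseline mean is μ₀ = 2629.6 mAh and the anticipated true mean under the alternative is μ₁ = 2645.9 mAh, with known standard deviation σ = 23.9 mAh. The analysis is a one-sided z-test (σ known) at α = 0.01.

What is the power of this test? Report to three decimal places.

Power ≈ 0.765

Standardized effect: d = |μ₁ − μ₀| / σ = |2645.9 − 2629.6| / 23.9 = 0.6820
Noncentrality parameter: δ = d·√n = 0.6820 × √20 = 3.0500
One-sided α = 0.01 → critical value z_{0.01} = 2.326.
Power = P(Z > 2.326 − δ) = Φ(0.724) = 0.7654.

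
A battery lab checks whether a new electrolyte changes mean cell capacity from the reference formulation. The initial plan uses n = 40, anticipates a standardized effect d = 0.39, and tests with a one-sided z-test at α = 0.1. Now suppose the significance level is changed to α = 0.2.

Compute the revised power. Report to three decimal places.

Power ≈ 0.948

δ = d·√n = 0.39 × √40 = 2.4666 (unchanged). New critical value: z_{0.2} = 0.842.
Revised power = P(Z > 0.842 − δ) = Φ(1.625) = 0.9479.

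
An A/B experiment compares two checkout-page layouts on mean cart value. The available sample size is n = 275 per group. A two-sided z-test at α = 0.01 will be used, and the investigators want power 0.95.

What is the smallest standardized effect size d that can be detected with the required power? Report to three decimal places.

Required noncentrality: δ = z_{0.005} + z_{0.05} = 2.576 + 1.645 = 4.221.
(The second rejection-region term Φ(−δ − z_{α/2}) is negligible and dropped.)
δ = d·√(n/2) ⇒ d = δ/√(n/2) = 4.221/√(275/2) = 0.3599.

d ≈ 0.360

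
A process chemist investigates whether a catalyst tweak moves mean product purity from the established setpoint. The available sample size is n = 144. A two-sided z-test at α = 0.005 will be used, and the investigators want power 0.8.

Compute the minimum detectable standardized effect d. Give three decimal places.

Need Φ(δ − 2.807) = 0.8, so δ = 2.807 + 0.842 = 3.649.
(Lower-tail contribution to power is negligible for δ > 0.)
δ = d·√n ⇒ d = δ/√n = 3.649/√144 = 0.3041.

d ≈ 0.304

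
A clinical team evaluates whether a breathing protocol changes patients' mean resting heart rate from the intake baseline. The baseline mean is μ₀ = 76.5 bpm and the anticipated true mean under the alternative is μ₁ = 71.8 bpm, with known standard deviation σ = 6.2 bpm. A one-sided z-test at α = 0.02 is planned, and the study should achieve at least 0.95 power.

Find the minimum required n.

n = 24

Standardized effect: d = |μ₁ − μ₀| / σ = |71.8 − 76.5| / 6.2 = 0.7581
Set Φ(δ − 2.054) = 0.95; then δ − 2.054 = Φ⁻¹(0.95) = 1.645, giving δ = 3.699.
δ = d·√n ⇒ n = (δ/d)² = (3.699 / 0.7581)² = 23.80.
Round up to the next whole unit.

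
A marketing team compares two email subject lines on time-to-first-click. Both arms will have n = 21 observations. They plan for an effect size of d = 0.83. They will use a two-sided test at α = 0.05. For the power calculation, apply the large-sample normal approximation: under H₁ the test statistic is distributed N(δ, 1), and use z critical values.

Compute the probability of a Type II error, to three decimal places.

β ≈ 0.233

Noncentrality parameter: δ = d·√(n/2) = 0.83 × √(21/2) = 2.6895
Two-sided α = 0.05 → critical value z_{0.025} = 1.960.
Power = Φ(δ − 1.960) + Φ(−δ − 1.960) = Φ(0.730) + Φ(-4.649) = 0.7672 + 0.0000 = 0.7672.
Type II error: β = 1 − power = 1 − 0.7672 = 0.2328.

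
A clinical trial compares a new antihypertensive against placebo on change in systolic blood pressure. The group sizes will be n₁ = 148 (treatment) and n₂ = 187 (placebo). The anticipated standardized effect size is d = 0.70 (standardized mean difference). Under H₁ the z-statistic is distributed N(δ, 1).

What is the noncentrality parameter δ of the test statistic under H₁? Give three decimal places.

The noncentrality parameter scales effect size by the design's sample-size factor: δ = d / √(1/n₁ + 1/n₂) = 0.70 / √(1/148 + 1/187) = 6.3625

δ ≈ 6.362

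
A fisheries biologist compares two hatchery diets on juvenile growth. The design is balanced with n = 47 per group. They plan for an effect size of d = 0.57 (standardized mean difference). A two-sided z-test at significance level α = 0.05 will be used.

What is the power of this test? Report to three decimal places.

Noncentrality parameter: λ = d·√(n/2) = 0.57 × √(47/2) = 2.7632
Critical value for a two-sided test at α = 0.05: z_{α/2} = 1.960.
Power = Φ(λ − 1.960) + Φ(−λ − 1.960) = Φ(0.803) + Φ(-4.723) = 0.7891 + 0.0000 = 0.7891.

Power ≈ 0.789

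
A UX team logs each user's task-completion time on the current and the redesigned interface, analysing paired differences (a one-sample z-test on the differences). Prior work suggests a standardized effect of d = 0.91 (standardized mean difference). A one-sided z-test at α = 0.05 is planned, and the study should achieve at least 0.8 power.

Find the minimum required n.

Set Φ(δ − 1.645) = 0.8; then δ − 1.645 = Φ⁻¹(0.8) = 0.842, giving δ = 2.486.
δ = d·√n ⇒ n = (δ/d)² = (2.486 / 0.91)² = 7.47.
Rounding up, n = 8.

n = 8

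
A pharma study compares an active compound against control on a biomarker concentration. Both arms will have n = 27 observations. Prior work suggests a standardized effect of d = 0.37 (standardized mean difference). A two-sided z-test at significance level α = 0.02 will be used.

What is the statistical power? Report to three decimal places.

Power ≈ 0.167

Noncentrality parameter: δ = d·√(n/2) = 0.37 × √(27/2) = 1.3595
Critical value for a two-sided test at α = 0.02: z_{α/2} = 2.326.
Power = Φ(δ − 2.326) + Φ(−δ − 2.326) = Φ(-0.967) + Φ(-3.686) = 0.1668 + 0.0001 = 0.1669.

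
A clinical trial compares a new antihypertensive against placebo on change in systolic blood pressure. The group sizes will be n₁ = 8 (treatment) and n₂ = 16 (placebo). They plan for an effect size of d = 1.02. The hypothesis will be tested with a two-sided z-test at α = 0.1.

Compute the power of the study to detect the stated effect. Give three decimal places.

Noncentrality parameter: δ = d / √(1/n₁ + 1/n₂) = 1.02 / √(1/8 + 1/16) = 2.3556
Critical value for a two-sided test at α = 0.1: z_{α/2} = 1.645.
Power = Φ(δ − 1.645) + Φ(−δ − 1.645) = Φ(0.711) + Φ(-4.000) = 0.7614 + 0.0000 = 0.7614.

Power ≈ 0.761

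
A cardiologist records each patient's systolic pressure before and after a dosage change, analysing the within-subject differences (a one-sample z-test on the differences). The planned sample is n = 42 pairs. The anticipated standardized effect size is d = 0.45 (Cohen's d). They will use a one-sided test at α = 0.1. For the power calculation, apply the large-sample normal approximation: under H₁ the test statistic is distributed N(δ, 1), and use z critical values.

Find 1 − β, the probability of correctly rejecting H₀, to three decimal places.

Noncentrality parameter: δ = d·√n = 0.45 × √42 = 2.9163
Critical value for a one-sided test at α = 0.1: z_α = 1.282.
Power = Φ(δ − 1.282) = Φ(1.635) = 0.9490.

Power ≈ 0.949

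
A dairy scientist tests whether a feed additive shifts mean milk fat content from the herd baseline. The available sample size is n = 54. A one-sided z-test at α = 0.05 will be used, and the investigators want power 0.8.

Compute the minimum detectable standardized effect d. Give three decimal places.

Need Φ(δ − 1.645) = 0.8, so δ = 1.645 + 0.842 = 2.486.
δ = d·√n ⇒ d = δ/√n = 2.486/√54 = 0.3384.

d ≈ 0.338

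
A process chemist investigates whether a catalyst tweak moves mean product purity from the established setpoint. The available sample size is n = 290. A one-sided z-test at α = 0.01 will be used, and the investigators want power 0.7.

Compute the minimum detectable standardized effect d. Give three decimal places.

d ≈ 0.167

Need Φ(δ − 2.326) = 0.7, so δ = 2.326 + 0.524 = 2.851.
δ = d·√n ⇒ d = δ/√n = 2.851/√290 = 0.1674.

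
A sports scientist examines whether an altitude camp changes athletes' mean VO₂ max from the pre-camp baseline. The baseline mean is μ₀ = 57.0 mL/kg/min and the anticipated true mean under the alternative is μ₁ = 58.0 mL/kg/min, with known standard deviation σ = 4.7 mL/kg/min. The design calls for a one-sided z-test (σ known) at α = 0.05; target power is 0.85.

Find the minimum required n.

Standardized effect: d = |μ₁ − μ₀| / σ = |58.0 − 57.0| / 4.7 = 0.2128
Set Φ(δ − 1.645) = 0.85; then δ − 1.645 = Φ⁻¹(0.85) = 1.036, giving δ = 2.681.
δ = d·√n ⇒ n = (δ/d)² = (2.681 / 0.2128)² = 158.81.
Rounding up, n = 159.

n = 159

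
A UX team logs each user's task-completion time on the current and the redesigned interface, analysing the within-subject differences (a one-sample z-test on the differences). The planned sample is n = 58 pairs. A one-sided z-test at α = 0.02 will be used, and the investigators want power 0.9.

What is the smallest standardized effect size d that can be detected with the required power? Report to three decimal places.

Need Φ(δ − 2.054) = 0.9, so δ = 2.054 + 1.282 = 3.335.
δ = d·√n ⇒ d = δ/√n = 3.335/√58 = 0.4379.

d ≈ 0.438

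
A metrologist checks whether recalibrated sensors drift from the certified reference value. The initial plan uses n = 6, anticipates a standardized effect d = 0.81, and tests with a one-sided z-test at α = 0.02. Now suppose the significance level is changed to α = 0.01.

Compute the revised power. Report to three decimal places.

δ = d·√n = 0.81 × √6 = 1.9841 (unchanged). New critical value: z_{0.01} = 2.326.
Revised power = P(Z > 2.326 − δ) = Φ(-0.342) = 0.3661.

Power ≈ 0.366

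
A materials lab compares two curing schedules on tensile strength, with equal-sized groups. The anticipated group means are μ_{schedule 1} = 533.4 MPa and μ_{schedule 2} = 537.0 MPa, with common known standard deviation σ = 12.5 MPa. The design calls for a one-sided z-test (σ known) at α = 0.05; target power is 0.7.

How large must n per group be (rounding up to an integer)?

n = 114 per group

Standardized effect: d = |μ_{schedule 1} − μ_{schedule 2}| / σ = |533.4 − 537.0| / 12.5 = 0.2880
For power 0.7 need Φ(δ − z_{0.05}) = 0.7, so δ = z_{0.05} + z_{0.30} = 1.645 + 0.524 = 2.169.
δ = d·√(n/2) ⇒ n = 2(δ/d)² = 2 × (2.169 / 0.2880)² = 113.47.
Rounding up, n = 114 per group.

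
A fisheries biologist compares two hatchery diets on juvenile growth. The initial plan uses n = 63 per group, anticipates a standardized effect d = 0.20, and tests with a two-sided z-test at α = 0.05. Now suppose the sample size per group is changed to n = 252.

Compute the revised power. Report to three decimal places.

Power ≈ 0.612

With n = 252 per group: δ = d·√(n/2) = 0.20 × √(252/2) = 2.2450. Critical value z_{0.025} = 1.960.
Revised power = Φ(δ − 1.960) + Φ(−δ − 1.960) = Φ(0.285) + Φ(-4.205) = 0.6122 + 0.0000 = 0.6122.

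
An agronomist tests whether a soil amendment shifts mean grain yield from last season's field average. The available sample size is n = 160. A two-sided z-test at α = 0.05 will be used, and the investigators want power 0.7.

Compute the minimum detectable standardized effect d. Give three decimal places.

d ≈ 0.196

Required noncentrality: δ = z_{0.025} + z_{0.30} = 1.960 + 0.524 = 2.484.
(Lower-tail contribution to power is negligible for δ > 0.)
δ = d·√n ⇒ d = δ/√n = 2.484/√160 = 0.1964.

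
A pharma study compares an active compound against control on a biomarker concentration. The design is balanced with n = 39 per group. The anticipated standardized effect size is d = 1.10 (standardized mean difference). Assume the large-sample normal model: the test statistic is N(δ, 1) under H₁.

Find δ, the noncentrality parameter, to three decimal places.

δ ≈ 4.857

The noncentrality parameter scales effect size by the design's sample-size factor: δ = d·√(n/2) = 1.10 × √(39/2) = 4.8575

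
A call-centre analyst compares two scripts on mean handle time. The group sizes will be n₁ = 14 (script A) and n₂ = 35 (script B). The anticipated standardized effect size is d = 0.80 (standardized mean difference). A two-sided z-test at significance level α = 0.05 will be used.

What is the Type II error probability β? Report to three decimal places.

Noncentrality parameter: λ = d / √(1/n₁ + 1/n₂) = 0.80 / √(1/14 + 1/35) = 2.5298
Two-sided α = 0.05 → critical value z_{0.025} = 1.960.
Power = Φ(λ − 1.960) + Φ(−λ − 1.960) = Φ(0.570) + Φ(-4.490) = 0.7156 + 0.0000 = 0.7156.
Type II error: β = 1 − power = 1 − 0.7156 = 0.2844.

β ≈ 0.284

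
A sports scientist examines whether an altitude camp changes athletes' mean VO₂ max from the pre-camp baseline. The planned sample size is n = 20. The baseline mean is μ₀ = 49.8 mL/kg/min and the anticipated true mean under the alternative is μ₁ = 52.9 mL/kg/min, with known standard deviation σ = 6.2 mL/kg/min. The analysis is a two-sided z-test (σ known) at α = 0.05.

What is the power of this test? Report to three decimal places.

Standardized effect: d = |μ₁ − μ₀| / σ = |52.9 − 49.8| / 6.2 = 0.5000
Noncentrality parameter: δ = d·√n = 0.5000 × √20 = 2.2361
Critical value for a two-sided test at α = 0.05: z_{α/2} = 1.960.
Power = Φ(δ − 1.960) + Φ(−δ − 1.960) = Φ(0.276) + Φ(-4.196) = 0.6088 + 0.0000 = 0.6088.

Power ≈ 0.609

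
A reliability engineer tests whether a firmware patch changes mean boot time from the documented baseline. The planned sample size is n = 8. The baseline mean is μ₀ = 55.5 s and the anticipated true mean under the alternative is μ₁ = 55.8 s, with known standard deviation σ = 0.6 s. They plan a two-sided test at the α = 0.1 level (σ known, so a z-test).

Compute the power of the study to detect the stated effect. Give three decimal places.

Power ≈ 0.410

Standardized effect: d = |μ₁ − μ₀| / σ = |55.8 − 55.5| / 0.6 = 0.5000
Noncentrality parameter: δ = d·√n = 0.5000 × √8 = 1.4142
Critical value for a two-sided test at α = 0.1: z_{α/2} = 1.645.
Power = Φ(δ − 1.645) + Φ(−δ − 1.645) = Φ(-0.231) + Φ(-3.059) = 0.4088 + 0.0011 = 0.4099.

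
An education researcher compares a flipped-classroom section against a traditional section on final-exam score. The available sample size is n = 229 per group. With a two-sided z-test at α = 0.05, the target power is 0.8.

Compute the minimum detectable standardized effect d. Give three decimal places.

Required noncentrality: δ = z_{0.025} + z_{0.20} = 1.960 + 0.842 = 2.802.
(Lower-tail contribution to power is negligible for δ > 0.)
δ = d·√(n/2) ⇒ d = δ/√(n/2) = 2.802/√(229/2) = 0.2618.

d ≈ 0.262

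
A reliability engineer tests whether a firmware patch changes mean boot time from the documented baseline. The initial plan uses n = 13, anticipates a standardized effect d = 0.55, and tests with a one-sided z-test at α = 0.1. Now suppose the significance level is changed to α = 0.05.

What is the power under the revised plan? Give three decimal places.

Power ≈ 0.632

δ = d·√n = 0.55 × √13 = 1.9831 (unchanged). New critical value: z_{0.05} = 1.645.
Revised power = P(Z > 1.645 − δ) = Φ(0.338) = 0.6324.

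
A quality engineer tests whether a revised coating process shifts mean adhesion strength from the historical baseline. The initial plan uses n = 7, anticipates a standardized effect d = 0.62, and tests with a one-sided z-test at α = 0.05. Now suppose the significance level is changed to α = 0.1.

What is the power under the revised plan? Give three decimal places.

Power ≈ 0.640

δ = d·√n = 0.62 × √7 = 1.6404 (unchanged). New critical value: z_{0.1} = 1.282.
Revised power = Φ(δ − 1.282) = Φ(0.359) = 0.6401.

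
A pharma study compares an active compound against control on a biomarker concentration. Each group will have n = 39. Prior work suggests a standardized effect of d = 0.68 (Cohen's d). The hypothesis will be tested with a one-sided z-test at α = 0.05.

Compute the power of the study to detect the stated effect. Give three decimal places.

Noncentrality parameter: λ = d·√(n/2) = 0.68 × √(39/2) = 3.0028
Critical value for a one-sided test at α = 0.05: z_α = 1.645.
Power = Φ(λ − 1.645) = Φ(1.358) = 0.9128.

Power ≈ 0.913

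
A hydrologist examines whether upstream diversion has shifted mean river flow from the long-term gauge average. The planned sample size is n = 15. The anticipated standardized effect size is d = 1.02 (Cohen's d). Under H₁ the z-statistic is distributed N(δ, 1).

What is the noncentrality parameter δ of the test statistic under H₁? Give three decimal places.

δ ≈ 3.950

δ = d·√n = 1.02 × √15 = 3.9504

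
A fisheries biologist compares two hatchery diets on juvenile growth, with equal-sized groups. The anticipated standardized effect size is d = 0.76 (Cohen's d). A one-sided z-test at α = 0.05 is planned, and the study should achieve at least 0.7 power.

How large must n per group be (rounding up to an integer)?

Set Φ(δ − 1.645) = 0.7; then δ − 1.645 = Φ⁻¹(0.7) = 0.524, giving δ = 2.169.
δ = d·√(n/2) ⇒ n = 2(δ/d)² = 2 × (2.169 / 0.76)² = 16.29.
Round up to the next whole unit.

n = 17 per group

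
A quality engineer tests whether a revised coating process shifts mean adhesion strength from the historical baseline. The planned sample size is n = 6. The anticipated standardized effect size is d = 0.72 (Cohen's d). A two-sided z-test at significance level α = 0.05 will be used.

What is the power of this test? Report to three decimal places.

Noncentrality parameter: δ = d·√n = 0.72 × √6 = 1.7636
Critical value for a two-sided test at α = 0.05: z_{α/2} = 1.960.
Power = Φ(δ − 1.960) + Φ(−δ − 1.960) = Φ(-0.196) + Φ(-3.724) = 0.4222 + 0.0001 = 0.4223.

Power ≈ 0.422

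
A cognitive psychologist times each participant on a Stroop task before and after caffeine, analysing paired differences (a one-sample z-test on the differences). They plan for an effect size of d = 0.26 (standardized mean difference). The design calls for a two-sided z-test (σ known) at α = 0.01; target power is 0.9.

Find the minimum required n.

n = 221

For power 0.9 need Φ(δ − z_{0.005}) = 0.9, so δ = z_{0.005} + z_{0.10} = 2.576 + 1.282 = 3.857.
(The Φ(−δ − z_{α/2}) term is vanishingly small for δ > 0 and is dropped in the standard sample-size formula.)
δ = d·√n ⇒ n = (δ/d)² = (3.857 / 0.26)² = 220.11.
Rounding up, n = 221.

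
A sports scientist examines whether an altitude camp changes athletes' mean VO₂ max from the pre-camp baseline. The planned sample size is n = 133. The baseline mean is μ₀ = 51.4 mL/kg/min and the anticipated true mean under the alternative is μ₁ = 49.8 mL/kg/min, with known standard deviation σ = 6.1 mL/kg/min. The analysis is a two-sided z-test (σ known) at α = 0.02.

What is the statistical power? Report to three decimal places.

Standardized effect: d = |μ₁ − μ₀| / σ = |49.8 − 51.4| / 6.1 = 0.2623
Noncentrality parameter: δ = d·√n = 0.2623 × √133 = 3.0249
Two-sided α = 0.02 → critical value z_{0.01} = 2.326.
Power = Φ(δ − 2.326) + Φ(−δ − 2.326) = Φ(0.699) + Φ(-5.351) = 0.7576 + 0.0000 = 0.7576.

Power ≈ 0.758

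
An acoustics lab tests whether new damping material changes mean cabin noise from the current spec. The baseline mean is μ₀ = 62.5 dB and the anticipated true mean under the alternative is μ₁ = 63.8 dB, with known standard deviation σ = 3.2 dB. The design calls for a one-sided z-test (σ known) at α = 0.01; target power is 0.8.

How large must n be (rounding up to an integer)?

Standardized effect: d = |μ₁ − μ₀| / σ = |63.8 − 62.5| / 3.2 = 0.4062
Set Φ(δ − 2.326) = 0.8; then δ − 2.326 = Φ⁻¹(0.8) = 0.842, giving δ = 3.168.
δ = d·√n ⇒ n = (δ/d)² = (3.168 / 0.4062)² = 60.81.
Rounding up, n = 61.

n = 61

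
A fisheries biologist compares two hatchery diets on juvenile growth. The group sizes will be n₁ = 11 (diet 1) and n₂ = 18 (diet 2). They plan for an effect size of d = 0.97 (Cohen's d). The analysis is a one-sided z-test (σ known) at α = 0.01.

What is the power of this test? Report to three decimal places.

Noncentrality parameter: δ = d / √(1/n₁ + 1/n₂) = 0.97 / √(1/11 + 1/18) = 2.5346
One-sided α = 0.01 → critical value z_{0.01} = 2.326.
Power = Φ(δ − 2.326) = Φ(0.208) = 0.5825.

Power ≈ 0.582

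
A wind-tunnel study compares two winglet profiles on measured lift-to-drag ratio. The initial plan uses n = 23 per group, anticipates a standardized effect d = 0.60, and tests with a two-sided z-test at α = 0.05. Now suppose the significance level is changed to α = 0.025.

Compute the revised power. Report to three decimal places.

δ = d·√(n/2) = 0.60 × √(23/2) = 2.0347 (unchanged). New critical value: z_{0.0125} = 2.241.
Revised power = Φ(δ − 2.241) + Φ(−δ − 2.241) = Φ(-0.207) + Φ(-4.276) = 0.4181 + 0.0000 = 0.4181.

Power ≈ 0.418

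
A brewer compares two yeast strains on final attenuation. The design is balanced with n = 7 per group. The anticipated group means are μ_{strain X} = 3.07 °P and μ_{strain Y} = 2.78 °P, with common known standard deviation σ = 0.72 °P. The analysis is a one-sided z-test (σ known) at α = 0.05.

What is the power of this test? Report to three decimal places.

Power ≈ 0.186

Standardized effect: d = |μ_{strain X} − μ_{strain Y}| / σ = |3.07 − 2.78| / 0.72 = 0.4028
Noncentrality parameter: δ = d·√(n/2) = 0.4028 × √(7/2) = 0.7535
Critical value for a one-sided test at α = 0.05: z_α = 1.645.
Power = Φ(δ − 1.645) = Φ(-0.891) = 0.1864.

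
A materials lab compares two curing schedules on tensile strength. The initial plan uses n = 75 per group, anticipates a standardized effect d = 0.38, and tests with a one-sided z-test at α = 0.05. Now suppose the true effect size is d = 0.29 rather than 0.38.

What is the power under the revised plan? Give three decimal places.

With d = 0.29: δ = d·√(n/2) = 0.29 × √(75/2) = 1.7759. Critical value z_{0.05} = 1.645.
Revised power = Φ(δ − 1.645) = Φ(0.131) = 0.5521.

Power ≈ 0.552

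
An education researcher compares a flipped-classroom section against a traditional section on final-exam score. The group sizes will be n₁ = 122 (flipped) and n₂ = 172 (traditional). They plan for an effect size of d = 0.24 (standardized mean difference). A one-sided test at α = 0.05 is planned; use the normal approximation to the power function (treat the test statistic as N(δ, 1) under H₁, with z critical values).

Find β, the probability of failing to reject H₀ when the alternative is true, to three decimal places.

Noncentrality parameter: δ = d / √(1/n₁ + 1/n₂) = 0.24 / √(1/122 + 1/172) = 2.0276
One-sided α = 0.05 → critical value z_{0.05} = 1.645.
Power = Φ(δ − 1.645) = Φ(0.383) = 0.6490.
Type II error: β = 1 − power = 1 − 0.6490 = 0.3510.

β ≈ 0.351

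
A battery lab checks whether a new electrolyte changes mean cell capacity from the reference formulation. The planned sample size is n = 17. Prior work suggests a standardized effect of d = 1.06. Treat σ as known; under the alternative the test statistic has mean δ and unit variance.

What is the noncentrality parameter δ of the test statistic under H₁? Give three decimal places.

δ ≈ 4.370

δ = d·√n = 1.06 × √17 = 4.3705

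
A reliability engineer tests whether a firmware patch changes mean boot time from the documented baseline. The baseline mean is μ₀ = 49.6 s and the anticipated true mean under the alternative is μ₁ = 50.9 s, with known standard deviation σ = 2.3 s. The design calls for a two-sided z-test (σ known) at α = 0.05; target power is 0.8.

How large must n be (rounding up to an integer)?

n = 25

Standardized effect: d = |μ₁ − μ₀| / σ = |50.9 − 49.6| / 2.3 = 0.5652
For power 0.8 need Φ(δ − z_{0.025}) = 0.8, so δ = z_{0.025} + z_{0.20} = 1.960 + 0.842 = 2.802.
(The Φ(−δ − z_{α/2}) term is vanishingly small for δ > 0 and is dropped in the standard sample-size formula.)
δ = d·√n ⇒ n = (δ/d)² = (2.802 / 0.5652)² = 24.57.
Rounding up, n = 25.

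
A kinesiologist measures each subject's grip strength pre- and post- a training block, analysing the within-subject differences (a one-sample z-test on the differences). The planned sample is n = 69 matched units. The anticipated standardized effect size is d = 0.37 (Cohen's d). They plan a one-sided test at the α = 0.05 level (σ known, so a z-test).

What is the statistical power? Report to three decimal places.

Power ≈ 0.923

Noncentrality parameter: δ = d·√n = 0.37 × √69 = 3.0735
Critical value for a one-sided test at α = 0.05: z_α = 1.645.
Power = P(Z > 1.645 − δ) = Φ(1.429) = 0.9234.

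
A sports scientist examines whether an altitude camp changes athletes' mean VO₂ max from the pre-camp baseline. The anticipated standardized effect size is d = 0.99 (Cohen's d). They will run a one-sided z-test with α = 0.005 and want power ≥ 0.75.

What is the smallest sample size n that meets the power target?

Set Φ(δ − 2.576) = 0.75; then δ − 2.576 = Φ⁻¹(0.75) = 0.674, giving δ = 3.250.
δ = d·√n ⇒ n = (δ/d)² = (3.250 / 0.99)² = 10.78.
Rounding up, n = 11.

n = 11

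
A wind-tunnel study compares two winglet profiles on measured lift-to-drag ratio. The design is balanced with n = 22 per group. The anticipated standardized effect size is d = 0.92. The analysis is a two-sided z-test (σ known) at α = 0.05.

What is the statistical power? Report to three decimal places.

Noncentrality parameter: δ = d·√(n/2) = 0.92 × √(22/2) = 3.0513
Two-sided α = 0.05 → critical value z_{0.025} = 1.960.
Power = Φ(δ − 1.960) + Φ(−δ − 1.960) = Φ(1.091) + Φ(-5.011) = 0.8624 + 0.0000 = 0.8624.

Power ≈ 0.862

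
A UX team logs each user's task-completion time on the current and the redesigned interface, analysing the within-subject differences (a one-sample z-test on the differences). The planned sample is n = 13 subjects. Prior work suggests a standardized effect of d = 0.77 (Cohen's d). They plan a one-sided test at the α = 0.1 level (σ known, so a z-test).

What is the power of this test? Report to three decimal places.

Noncentrality parameter: δ = d·√n = 0.77 × √13 = 2.7763
One-sided α = 0.1 → critical value z_{0.1} = 1.282.
Power = Φ(δ − 1.282) = Φ(1.495) = 0.9325.

Power ≈ 0.933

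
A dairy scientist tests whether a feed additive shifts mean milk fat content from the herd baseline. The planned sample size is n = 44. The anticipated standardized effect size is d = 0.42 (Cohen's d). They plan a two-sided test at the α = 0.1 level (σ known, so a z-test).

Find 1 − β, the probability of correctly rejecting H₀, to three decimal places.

Noncentrality parameter: δ = d·√n = 0.42 × √44 = 2.7860
Critical value for a two-sided test at α = 0.1: z_{α/2} = 1.645.
Power = Φ(δ − 1.645) + Φ(−δ − 1.645) = Φ(1.141) + Φ(-4.431) = 0.8731 + 0.0000 = 0.8731.

Power ≈ 0.873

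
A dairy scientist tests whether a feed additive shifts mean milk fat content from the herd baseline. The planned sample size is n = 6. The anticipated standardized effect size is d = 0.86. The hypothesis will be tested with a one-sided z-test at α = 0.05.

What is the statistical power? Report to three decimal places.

Power ≈ 0.678

Noncentrality parameter: δ = d·√n = 0.86 × √6 = 2.1066
Critical value for a one-sided test at α = 0.05: z_α = 1.645.
Power = P(Z > 1.645 − δ) = Φ(0.462) = 0.6779.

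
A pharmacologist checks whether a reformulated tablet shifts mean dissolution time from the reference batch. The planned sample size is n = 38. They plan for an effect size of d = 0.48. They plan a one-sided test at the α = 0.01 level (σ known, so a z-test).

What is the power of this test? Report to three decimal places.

Power ≈ 0.736

Noncentrality parameter: δ = d·√n = 0.48 × √38 = 2.9589
One-sided α = 0.01 → critical value z_{0.01} = 2.326.
Power = P(Z > 2.326 − δ) = Φ(0.633) = 0.7365.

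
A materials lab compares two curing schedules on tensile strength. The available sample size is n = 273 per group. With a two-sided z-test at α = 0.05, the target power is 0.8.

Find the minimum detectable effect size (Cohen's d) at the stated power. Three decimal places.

Required noncentrality: δ = z_{0.025} + z_{0.20} = 1.960 + 0.842 = 2.802.
(The second rejection-region term Φ(−δ − z_{α/2}) is negligible and dropped.)
δ = d·√(n/2) ⇒ d = δ/√(n/2) = 2.802/√(273/2) = 0.2398.

d ≈ 0.240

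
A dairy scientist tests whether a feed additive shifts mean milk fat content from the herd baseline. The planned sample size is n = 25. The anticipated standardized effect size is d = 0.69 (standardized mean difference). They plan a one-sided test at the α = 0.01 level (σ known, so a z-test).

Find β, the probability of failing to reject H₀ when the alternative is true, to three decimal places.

β ≈ 0.131

Noncentrality parameter: δ = d·√n = 0.69 × √25 = 3.4500
One-sided α = 0.01 → critical value z_{0.01} = 2.326.
Power = P(Z > 2.326 − δ) = Φ(1.124) = 0.8694.
Type II error: β = 1 − power = 1 − 0.8694 = 0.1306.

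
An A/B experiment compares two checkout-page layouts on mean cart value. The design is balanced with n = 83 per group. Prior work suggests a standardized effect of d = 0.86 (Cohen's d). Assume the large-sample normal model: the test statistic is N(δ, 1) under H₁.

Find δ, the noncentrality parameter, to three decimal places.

The noncentrality parameter scales effect size by the design's sample-size factor: δ = d·√(n/2) = 0.86 × √(83/2) = 5.5402

δ ≈ 5.540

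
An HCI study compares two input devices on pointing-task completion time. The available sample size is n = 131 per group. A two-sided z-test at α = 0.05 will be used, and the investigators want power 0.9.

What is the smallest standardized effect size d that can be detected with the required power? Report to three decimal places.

d ≈ 0.401

Need Φ(δ − 1.960) = 0.9, so δ = 1.960 + 1.282 = 3.242.
(The second rejection-region term Φ(−δ − z_{α/2}) is negligible and dropped.)
δ = d·√(n/2) ⇒ d = δ/√(n/2) = 3.242/√(131/2) = 0.4005.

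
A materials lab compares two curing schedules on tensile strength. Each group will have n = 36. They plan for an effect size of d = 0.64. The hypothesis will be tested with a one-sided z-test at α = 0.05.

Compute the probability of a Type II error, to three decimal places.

Noncentrality parameter: δ = d·√(n/2) = 0.64 × √(36/2) = 2.7153
Critical value for a one-sided test at α = 0.05: z_α = 1.645.
Power = Φ(δ − 1.645) = Φ(1.070) = 0.8578.
Type II error: β = 1 − power = 1 − 0.8578 = 0.1422.

β ≈ 0.142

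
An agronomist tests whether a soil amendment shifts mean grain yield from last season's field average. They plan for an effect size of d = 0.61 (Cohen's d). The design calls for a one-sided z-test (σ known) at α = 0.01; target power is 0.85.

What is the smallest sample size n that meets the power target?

n = 31

Set Φ(δ − 2.326) = 0.85; then δ − 2.326 = Φ⁻¹(0.85) = 1.036, giving δ = 3.363.
δ = d·√n ⇒ n = (δ/d)² = (3.363 / 0.61)² = 30.39.
Round up to the next whole unit.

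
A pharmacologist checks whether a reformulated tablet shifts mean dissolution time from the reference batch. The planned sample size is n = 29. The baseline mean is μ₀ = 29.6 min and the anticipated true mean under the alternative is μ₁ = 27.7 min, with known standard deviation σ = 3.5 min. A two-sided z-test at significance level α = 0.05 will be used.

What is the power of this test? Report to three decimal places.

Power ≈ 0.832

Standardized effect: d = |μ₁ − μ₀| / σ = |27.7 − 29.6| / 3.5 = 0.5429
Noncentrality parameter: δ = d·√n = 0.5429 × √29 = 2.9234
Two-sided α = 0.05 → critical value z_{0.025} = 1.960.
Power = Φ(δ − 1.960) + Φ(−δ − 1.960) = Φ(0.963) + Φ(-4.883) = 0.8323 + 0.0000 = 0.8323.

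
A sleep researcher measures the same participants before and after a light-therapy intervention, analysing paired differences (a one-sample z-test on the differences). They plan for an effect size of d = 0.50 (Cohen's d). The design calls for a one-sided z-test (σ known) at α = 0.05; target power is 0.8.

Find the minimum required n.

For power 0.8 need Φ(δ − z_{0.05}) = 0.8, so δ = z_{0.05} + z_{0.20} = 1.645 + 0.842 = 2.486.
δ = d·√n ⇒ n = (δ/d)² = (2.486 / 0.50)² = 24.73.
Round up to the next whole unit.

n = 25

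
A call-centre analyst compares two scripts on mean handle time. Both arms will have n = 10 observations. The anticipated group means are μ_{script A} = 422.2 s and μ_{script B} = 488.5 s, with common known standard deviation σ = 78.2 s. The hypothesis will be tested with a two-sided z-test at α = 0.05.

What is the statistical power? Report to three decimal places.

Standardized effect: d = |μ_{script A} − μ_{script B}| / σ = |422.2 − 488.5| / 78.2 = 0.8478
Noncentrality parameter: δ = d·√(n/2) = 0.8478 × √(10/2) = 1.8958
Critical value for a two-sided test at α = 0.05: z_{α/2} = 1.960.
Power = Φ(δ − 1.960) + Φ(−δ − 1.960) = Φ(-0.064) + Φ(-3.856) = 0.4744 + 0.0001 = 0.4745.

Power ≈ 0.474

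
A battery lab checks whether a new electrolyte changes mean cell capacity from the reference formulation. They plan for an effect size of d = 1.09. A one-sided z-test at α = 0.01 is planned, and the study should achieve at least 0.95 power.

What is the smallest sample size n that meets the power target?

Set Φ(δ − 2.326) = 0.95; then δ − 2.326 = Φ⁻¹(0.95) = 1.645, giving δ = 3.971.
δ = d·√n ⇒ n = (δ/d)² = (3.971 / 1.09)² = 13.27.
Round up to the next whole unit.

n = 14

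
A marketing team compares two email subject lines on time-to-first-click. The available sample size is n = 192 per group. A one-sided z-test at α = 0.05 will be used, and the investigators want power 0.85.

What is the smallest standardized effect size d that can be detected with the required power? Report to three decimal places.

d ≈ 0.274

Need Φ(δ − 1.645) = 0.85, so δ = 1.645 + 1.036 = 2.681.
δ = d·√(n/2) ⇒ d = δ/√(n/2) = 2.681/√(192/2) = 0.2737.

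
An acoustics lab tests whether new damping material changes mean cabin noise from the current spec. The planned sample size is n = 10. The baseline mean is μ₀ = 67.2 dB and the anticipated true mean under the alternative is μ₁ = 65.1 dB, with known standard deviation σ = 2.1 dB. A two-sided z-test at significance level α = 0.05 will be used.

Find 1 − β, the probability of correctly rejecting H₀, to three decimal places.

Standardized effect: d = |μ₁ − μ₀| / σ = |65.1 − 67.2| / 2.1 = 1.0000
Noncentrality parameter: δ = d·√n = 1.0000 × √10 = 3.1623
Critical value for a two-sided test at α = 0.05: z_{α/2} = 1.960.
Power = Φ(δ − 1.960) + Φ(−δ − 1.960) = Φ(1.202) + Φ(-5.122) = 0.8854 + 0.0000 = 0.8854.

Power ≈ 0.885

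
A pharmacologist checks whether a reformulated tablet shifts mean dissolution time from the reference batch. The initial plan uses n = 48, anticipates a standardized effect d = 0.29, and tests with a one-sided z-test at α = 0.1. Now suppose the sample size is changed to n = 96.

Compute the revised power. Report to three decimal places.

With n = 96: δ = d·√n = 0.29 × √96 = 2.8414. Critical value z_{0.1} = 1.282.
Revised power = P(Z > 1.282 − δ) = Φ(1.560) = 0.9406.

Power ≈ 0.941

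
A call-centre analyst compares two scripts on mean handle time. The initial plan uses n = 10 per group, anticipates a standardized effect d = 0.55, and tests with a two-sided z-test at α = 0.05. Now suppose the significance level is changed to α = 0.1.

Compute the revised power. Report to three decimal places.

δ = d·√(n/2) = 0.55 × √(10/2) = 1.2298 (unchanged). New critical value: z_{0.05} = 1.645.
Revised power = Φ(δ − 1.645) + Φ(−δ − 1.645) = Φ(-0.415) + Φ(-2.875) = 0.3391 + 0.0020 = 0.3411.

Power ≈ 0.341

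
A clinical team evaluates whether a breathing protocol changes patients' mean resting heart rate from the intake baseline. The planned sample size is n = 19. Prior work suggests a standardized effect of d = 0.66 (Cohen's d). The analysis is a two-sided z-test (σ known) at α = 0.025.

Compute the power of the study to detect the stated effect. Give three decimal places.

Power ≈ 0.737

Noncentrality parameter: δ = d·√n = 0.66 × √19 = 2.8769
Two-sided α = 0.025 → critical value z_{0.0125} = 2.241.
Power = Φ(δ − 2.241) + Φ(−δ − 2.241) = Φ(0.635) + Φ(-5.118) = 0.7374 + 0.0000 = 0.7374.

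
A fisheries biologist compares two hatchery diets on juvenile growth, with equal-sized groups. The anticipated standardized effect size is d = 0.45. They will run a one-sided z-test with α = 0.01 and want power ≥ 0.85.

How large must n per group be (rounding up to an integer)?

For power 0.85 need Φ(δ − z_{0.01}) = 0.85, so δ = z_{0.01} + z_{0.15} = 2.326 + 1.036 = 3.363.
δ = d·√(n/2) ⇒ n = 2(δ/d)² = 2 × (3.363 / 0.45)² = 111.69.
Rounding up, n = 112 per group.

n = 112 per group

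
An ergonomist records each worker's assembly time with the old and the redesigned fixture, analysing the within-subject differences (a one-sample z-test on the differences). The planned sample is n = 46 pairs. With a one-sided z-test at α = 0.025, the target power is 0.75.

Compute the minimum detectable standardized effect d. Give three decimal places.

d ≈ 0.388

Need Φ(δ − 1.960) = 0.75, so δ = 1.960 + 0.674 = 2.634.
δ = d·√n ⇒ d = δ/√n = 2.634/√46 = 0.3884.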